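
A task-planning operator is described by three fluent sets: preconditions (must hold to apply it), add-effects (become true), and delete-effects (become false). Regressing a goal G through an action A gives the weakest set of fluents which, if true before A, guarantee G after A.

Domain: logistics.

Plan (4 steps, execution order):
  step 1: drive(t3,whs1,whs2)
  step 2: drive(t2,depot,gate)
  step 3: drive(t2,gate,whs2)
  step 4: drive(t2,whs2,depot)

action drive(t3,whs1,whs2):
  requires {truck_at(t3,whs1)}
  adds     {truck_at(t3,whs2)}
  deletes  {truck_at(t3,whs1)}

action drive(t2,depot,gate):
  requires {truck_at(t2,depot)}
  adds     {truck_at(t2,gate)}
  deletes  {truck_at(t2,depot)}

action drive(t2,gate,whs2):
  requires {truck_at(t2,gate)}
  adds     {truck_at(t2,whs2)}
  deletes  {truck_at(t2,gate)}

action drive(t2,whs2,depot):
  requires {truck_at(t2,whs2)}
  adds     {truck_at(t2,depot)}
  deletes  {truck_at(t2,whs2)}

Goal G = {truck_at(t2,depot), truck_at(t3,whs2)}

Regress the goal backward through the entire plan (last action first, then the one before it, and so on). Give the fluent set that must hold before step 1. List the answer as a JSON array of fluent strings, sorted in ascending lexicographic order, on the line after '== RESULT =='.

Work backward from the goal:
  through step 4 (drive(t2,whs2,depot)): drop {truck_at(t2,depot)}, keep {truck_at(t3,whs2)}, require {truck_at(t2,whs2)}
    → {truck_at(t2,whs2), truck_at(t3,whs2)}
  through step 3 (drive(t2,gate,whs2)): drop {truck_at(t2,whs2)}, keep {truck_at(t3,whs2)}, require {truck_at(t2,gate)}
    → {truck_at(t2,gate), truck_at(t3,whs2)}
  through step 2 (drive(t2,depot,gate)): drop {truck_at(t2,gate)}, keep {truck_at(t3,whs2)}, require {truck_at(t2,depot)}
    → {truck_at(t2,depot), truck_at(t3,whs2)}
  through step 1 (drive(t3,whs1,whs2)): drop {truck_at(t3,whs2)}, keep {truck_at(t2,depot)}, require {truck_at(t3,whs1)}
    → {truck_at(t2,depot), truck_at(t3,whs1)}

== RESULT ==
["truck_at(t2,depot)", "truck_at(t3,whs1)"]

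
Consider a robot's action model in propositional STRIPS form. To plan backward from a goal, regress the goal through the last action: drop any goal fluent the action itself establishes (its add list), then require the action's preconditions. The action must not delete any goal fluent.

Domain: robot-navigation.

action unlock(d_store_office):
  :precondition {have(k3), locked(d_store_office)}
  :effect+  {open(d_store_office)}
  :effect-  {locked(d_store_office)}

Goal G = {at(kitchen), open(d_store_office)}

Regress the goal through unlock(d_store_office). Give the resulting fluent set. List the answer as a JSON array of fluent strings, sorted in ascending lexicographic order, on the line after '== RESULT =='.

Regress:
  G ∩ del = {}  (empty — regression defined)
  G \ add = {at(kitchen), open(d_store_office)} \ {open(d_store_office)} = {at(kitchen)}
  ∪ pre   = {at(kitchen)} ∪ {have(k3), locked(d_store_office)}
          = {at(kitchen), have(k3), locked(d_store_office)}

== RESULT ==
["at(kitchen)", "have(k3)", "locked(d_store_office)"]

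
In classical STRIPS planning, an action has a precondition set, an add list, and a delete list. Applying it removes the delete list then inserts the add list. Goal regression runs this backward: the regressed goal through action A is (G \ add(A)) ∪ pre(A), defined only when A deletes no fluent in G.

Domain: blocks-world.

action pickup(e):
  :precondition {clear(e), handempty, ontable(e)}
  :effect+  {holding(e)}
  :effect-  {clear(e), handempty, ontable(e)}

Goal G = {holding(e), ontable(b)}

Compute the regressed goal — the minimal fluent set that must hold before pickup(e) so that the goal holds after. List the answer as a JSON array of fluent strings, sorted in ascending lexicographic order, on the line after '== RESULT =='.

Regress:
  G ∩ del = {}  (empty — regression defined)
  G \ add = {holding(e), ontable(b)} \ {holding(e)} = {ontable(b)}
  ∪ pre   = {ontable(b)} ∪ {clear(e), handempty, ontable(e)}
          = {clear(e), handempty, ontable(b), ontable(e)}

== RESULT ==
["clear(e)", "handempty", "ontable(b)", "ontable(e)"]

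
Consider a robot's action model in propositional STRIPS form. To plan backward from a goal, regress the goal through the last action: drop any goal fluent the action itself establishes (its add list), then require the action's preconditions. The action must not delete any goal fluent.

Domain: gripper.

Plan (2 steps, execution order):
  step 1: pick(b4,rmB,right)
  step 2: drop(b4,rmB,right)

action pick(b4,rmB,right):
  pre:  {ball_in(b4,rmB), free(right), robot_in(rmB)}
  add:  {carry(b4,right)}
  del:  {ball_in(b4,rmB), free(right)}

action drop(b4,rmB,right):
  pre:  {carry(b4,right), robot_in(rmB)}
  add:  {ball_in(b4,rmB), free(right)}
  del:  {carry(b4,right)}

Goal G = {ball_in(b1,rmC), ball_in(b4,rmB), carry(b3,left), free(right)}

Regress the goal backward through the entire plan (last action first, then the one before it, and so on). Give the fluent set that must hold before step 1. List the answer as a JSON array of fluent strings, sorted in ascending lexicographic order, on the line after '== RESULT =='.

Work backward from the goal:
  through step 2 (drop(b4,rmB,right)): drop {ball_in(b4,rmB), free(right)}, keep {ball_in(b1,rmC), carry(b3,left)}, require {carry(b4,right), robot_in(rmB)}
    → {ball_in(b1,rmC), carry(b3,left), carry(b4,right), robot_in(rmB)}
  through step 1 (pick(b4,rmB,right)): drop {carry(b4,right)}, keep {ball_in(b1,rmC), carry(b3,left), robot_in(rmB)}, require {ball_in(b4,rmB), free(right), robot_in(rmB)}
    → {ball_in(b1,rmC), ball_in(b4,rmB), carry(b3,left), free(right), robot_in(rmB)}

== RESULT ==
["ball_in(b1,rmC)", "ball_in(b4,rmB)", "carry(b3,left)", "free(right)", "robot_in(rmB)"]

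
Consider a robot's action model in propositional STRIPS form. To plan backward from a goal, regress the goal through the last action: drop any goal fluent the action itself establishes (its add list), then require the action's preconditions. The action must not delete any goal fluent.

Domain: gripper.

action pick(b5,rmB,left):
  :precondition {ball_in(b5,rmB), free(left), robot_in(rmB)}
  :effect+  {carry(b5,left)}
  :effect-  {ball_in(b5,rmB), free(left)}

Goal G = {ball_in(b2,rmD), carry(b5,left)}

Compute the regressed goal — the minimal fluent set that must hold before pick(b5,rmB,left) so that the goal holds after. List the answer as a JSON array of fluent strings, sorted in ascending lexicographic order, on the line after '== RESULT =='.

Compute (G \ add) ∪ pre:
  G ∩ del = {}  (empty — regression defined)
  G \ add = {ball_in(b2,rmD), carry(b5,left)} \ {carry(b5,left)} = {ball_in(b2,rmD)}
  ∪ pre   = {ball_in(b2,rmD)} ∪ {ball_in(b5,rmB), free(left), robot_in(rmB)}
          = {ball_in(b2,rmD), ball_in(b5,rmB), free(left), robot_in(rmB)}

== RESULT ==
["ball_in(b2,rmD)", "ball_in(b5,rmB)", "free(left)", "robot_in(rmB)"]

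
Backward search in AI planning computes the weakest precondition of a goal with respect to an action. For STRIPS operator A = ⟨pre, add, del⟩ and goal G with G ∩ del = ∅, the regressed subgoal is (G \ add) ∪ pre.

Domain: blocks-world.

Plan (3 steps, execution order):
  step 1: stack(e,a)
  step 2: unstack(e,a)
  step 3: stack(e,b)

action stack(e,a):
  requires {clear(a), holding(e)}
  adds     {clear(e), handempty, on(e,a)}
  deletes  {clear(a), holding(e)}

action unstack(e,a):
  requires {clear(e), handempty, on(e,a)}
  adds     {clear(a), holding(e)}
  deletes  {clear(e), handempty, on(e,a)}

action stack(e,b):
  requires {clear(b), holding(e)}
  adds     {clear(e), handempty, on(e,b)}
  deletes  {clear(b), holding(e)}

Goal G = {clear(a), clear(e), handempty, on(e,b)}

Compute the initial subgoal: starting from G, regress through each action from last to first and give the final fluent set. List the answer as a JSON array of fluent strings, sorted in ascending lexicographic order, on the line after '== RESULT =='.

Regress step by step:
  through step 3 (stack(e,b)): drop {clear(e), handempty, on(e,b)}, keep {clear(a)}, require {clear(b), holding(e)}
    → {clear(a), clear(b), holding(e)}
  through step 2 (unstack(e,a)): drop {clear(a), holding(e)}, keep {clear(b)}, require {clear(e), handempty, on(e,a)}
    → {clear(b), clear(e), handempty, on(e,a)}
  through step 1 (stack(e,a)): drop {clear(e), handempty, on(e,a)}, keep {clear(b)}, require {clear(a), holding(e)}
    → {clear(a), clear(b), holding(e)}

== RESULT ==
["clear(a)", "clear(b)", "holding(e)"]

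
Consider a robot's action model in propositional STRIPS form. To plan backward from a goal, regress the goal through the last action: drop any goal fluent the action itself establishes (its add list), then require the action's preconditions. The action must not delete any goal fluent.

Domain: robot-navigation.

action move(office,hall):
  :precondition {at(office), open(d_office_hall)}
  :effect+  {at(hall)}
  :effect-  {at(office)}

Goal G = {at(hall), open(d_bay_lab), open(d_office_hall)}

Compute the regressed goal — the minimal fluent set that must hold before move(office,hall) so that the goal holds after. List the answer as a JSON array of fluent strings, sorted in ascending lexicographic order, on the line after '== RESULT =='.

Compute (G \ add) ∪ pre:
  G ∩ del = {}  (empty — regression defined)
  G \ add = {at(hall), open(d_bay_lab), open(d_office_hall)} \ {at(hall)} = {open(d_bay_lab), open(d_office_hall)}
  ∪ pre   = {open(d_bay_lab), open(d_office_hall)} ∪ {at(office), open(d_office_hall)}
          = {at(office), open(d_bay_lab), open(d_office_hall)}

== RESULT ==
["at(office)", "open(d_bay_lab)", "open(d_office_hall)"]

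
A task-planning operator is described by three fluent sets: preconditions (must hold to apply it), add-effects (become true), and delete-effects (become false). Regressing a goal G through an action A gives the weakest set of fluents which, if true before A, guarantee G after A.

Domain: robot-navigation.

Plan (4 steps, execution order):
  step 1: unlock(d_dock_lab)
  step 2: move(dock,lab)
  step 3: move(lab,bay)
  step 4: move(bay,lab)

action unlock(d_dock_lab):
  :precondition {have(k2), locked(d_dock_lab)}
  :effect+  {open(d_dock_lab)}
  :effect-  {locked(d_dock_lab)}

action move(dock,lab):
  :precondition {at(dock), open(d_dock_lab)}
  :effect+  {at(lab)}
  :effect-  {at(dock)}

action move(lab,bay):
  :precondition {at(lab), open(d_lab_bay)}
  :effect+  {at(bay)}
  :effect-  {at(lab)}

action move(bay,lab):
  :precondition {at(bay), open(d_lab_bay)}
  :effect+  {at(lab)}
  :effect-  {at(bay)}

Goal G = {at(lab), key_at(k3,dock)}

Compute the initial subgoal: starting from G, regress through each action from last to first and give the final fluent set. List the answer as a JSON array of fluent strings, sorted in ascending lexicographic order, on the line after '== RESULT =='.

Regress step by step:
  through step 4 (move(bay,lab)): drop {at(lab)}, keep {key_at(k3,dock)}, require {at(bay), open(d_lab_bay)}
    → {at(bay), key_at(k3,dock), open(d_lab_bay)}
  through step 3 (move(lab,bay)): drop {at(bay)}, keep {key_at(k3,dock), open(d_lab_bay)}, require {at(lab), open(d_lab_bay)}
    → {at(lab), key_at(k3,dock), open(d_lab_bay)}
  through step 2 (move(dock,lab)): drop {at(lab)}, keep {key_at(k3,dock), open(d_lab_bay)}, require {at(dock), open(d_dock_lab)}
    → {at(dock), key_at(k3,dock), open(d_dock_lab), open(d_lab_bay)}
  through step 1 (unlock(d_dock_lab)): drop {open(d_dock_lab)}, keep {at(dock), key_at(k3,dock), open(d_lab_bay)}, require {have(k2), locked(d_dock_lab)}
    → {at(dock), have(k2), key_at(k3,dock), locked(d_dock_lab), open(d_lab_bay)}

== RESULT ==
["at(dock)", "have(k2)", "key_at(k3,dock)", "locked(d_dock_lab)", "open(d_lab_bay)"]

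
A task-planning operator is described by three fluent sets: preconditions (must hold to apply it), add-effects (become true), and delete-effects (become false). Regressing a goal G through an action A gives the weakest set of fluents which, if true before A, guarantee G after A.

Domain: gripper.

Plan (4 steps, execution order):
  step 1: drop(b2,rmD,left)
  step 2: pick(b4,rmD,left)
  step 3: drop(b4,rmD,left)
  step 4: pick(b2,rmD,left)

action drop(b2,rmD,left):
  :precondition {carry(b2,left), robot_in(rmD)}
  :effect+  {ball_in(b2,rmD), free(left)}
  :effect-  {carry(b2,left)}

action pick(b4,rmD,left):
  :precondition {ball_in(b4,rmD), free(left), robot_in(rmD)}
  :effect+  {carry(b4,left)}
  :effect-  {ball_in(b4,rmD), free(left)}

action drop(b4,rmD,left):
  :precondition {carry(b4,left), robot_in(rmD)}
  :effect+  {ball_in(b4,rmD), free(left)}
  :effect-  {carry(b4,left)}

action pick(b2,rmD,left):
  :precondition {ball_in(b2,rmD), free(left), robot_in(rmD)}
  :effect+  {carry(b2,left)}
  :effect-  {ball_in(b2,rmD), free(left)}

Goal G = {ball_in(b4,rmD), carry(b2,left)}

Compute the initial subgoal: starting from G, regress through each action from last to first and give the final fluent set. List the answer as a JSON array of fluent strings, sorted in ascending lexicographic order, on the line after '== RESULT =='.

Work backward from the goal:
  through step 4 (pick(b2,rmD,left)): drop {carry(b2,left)}, keep {ball_in(b4,rmD)}, require {ball_in(b2,rmD), free(left), robot_in(rmD)}
    → {ball_in(b2,rmD), ball_in(b4,rmD), free(left), robot_in(rmD)}
  through step 3 (drop(b4,rmD,left)): drop {ball_in(b4,rmD), free(left)}, keep {ball_in(b2,rmD), robot_in(rmD)}, require {carry(b4,left), robot_in(rmD)}
    → {ball_in(b2,rmD), carry(b4,left), robot_in(rmD)}
  through step 2 (pick(b4,rmD,left)): drop {carry(b4,left)}, keep {ball_in(b2,rmD), robot_in(rmD)}, require {ball_in(b4,rmD), free(left), robot_in(rmD)}
    → {ball_in(b2,rmD), ball_in(b4,rmD), free(left), robot_in(rmD)}
  through step 1 (drop(b2,rmD,left)): drop {ball_in(b2,rmD), free(left)}, keep {ball_in(b4,rmD), robot_in(rmD)}, require {carry(b2,left), robot_in(rmD)}
    → {ball_in(b4,rmD), carry(b2,left), robot_in(rmD)}

== RESULT ==
["ball_in(b4,rmD)", "carry(b2,left)", "robot_in(rmD)"]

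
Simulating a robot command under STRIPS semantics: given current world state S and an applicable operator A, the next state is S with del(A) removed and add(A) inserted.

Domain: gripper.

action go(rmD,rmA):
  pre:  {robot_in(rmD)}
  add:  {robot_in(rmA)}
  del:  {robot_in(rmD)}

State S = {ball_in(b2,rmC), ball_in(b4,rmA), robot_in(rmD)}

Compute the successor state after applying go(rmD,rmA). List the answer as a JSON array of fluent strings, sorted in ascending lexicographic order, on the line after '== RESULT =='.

Progress:
  pre ⊆ S: {robot_in(rmD)} ⊆ S  — applicable
  S \ del = {ball_in(b2,rmC), ball_in(b4,rmA)}
  ∪ add   = {ball_in(b2,rmC), ball_in(b4,rmA), robot_in(rmA)}

== RESULT ==
["ball_in(b2,rmC)", "ball_in(b4,rmA)", "robot_in(rmA)"]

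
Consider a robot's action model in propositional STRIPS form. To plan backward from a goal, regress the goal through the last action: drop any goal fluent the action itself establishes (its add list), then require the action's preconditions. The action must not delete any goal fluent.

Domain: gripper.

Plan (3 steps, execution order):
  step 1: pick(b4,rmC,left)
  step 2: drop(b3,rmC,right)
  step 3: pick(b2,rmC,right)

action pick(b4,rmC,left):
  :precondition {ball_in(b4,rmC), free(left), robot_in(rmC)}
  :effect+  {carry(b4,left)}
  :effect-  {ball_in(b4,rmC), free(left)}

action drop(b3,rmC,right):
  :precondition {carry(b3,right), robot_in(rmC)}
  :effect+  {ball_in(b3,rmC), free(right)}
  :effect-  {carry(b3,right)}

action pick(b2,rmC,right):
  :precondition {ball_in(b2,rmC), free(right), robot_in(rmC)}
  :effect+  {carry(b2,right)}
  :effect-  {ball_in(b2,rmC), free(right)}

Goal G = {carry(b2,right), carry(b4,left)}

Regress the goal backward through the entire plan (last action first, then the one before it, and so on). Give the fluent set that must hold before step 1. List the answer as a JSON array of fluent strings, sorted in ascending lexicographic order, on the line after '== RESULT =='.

Regress step by step:
  through step 3 (pick(b2,rmC,right)): drop {carry(b2,right)}, keep {carry(b4,left)}, require {ball_in(b2,rmC), free(right), robot_in(rmC)}
    → {ball_in(b2,rmC), carry(b4,left), free(right), robot_in(rmC)}
  through step 2 (drop(b3,rmC,right)): drop {free(right)}, keep {ball_in(b2,rmC), carry(b4,left), robot_in(rmC)}, require {carry(b3,right), robot_in(rmC)}
    → {ball_in(b2,rmC), carry(b3,right), carry(b4,left), robot_in(rmC)}
  through step 1 (pick(b4,rmC,left)): drop {carry(b4,left)}, keep {ball_in(b2,rmC), carry(b3,right), robot_in(rmC)}, require {ball_in(b4,rmC), free(left), robot_in(rmC)}
    → {ball_in(b2,rmC), ball_in(b4,rmC), carry(b3,right), free(left), robot_in(rmC)}

== RESULT ==
["ball_in(b2,rmC)", "ball_in(b4,rmC)", "carry(b3,right)", "free(left)", "robot_in(rmC)"]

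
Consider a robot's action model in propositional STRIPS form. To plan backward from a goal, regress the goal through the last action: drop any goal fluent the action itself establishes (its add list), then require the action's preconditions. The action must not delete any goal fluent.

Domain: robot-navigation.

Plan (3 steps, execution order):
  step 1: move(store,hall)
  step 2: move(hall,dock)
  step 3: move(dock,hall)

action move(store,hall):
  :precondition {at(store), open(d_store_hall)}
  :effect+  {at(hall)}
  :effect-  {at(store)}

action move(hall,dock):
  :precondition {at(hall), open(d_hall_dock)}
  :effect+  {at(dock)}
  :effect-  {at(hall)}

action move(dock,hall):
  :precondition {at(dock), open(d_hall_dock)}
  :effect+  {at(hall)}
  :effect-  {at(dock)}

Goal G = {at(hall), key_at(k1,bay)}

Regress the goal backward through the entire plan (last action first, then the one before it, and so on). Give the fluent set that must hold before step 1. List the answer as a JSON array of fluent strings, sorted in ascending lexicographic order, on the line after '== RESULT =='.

Work backward from the goal:
  through step 3 (move(dock,hall)): drop {at(hall)}, keep {key_at(k1,bay)}, require {at(dock), open(d_hall_dock)}
    → {at(dock), key_at(k1,bay), open(d_hall_dock)}
  through step 2 (move(hall,dock)): drop {at(dock)}, keep {key_at(k1,bay), open(d_hall_dock)}, require {at(hall), open(d_hall_dock)}
    → {at(hall), key_at(k1,bay), open(d_hall_dock)}
  through step 1 (move(store,hall)): drop {at(hall)}, keep {key_at(k1,bay), open(d_hall_dock)}, require {at(store), open(d_store_hall)}
    → {at(store), key_at(k1,bay), open(d_hall_dock), open(d_store_hall)}

== RESULT ==
["at(store)", "key_at(k1,bay)", "open(d_hall_dock)", "open(d_store_hall)"]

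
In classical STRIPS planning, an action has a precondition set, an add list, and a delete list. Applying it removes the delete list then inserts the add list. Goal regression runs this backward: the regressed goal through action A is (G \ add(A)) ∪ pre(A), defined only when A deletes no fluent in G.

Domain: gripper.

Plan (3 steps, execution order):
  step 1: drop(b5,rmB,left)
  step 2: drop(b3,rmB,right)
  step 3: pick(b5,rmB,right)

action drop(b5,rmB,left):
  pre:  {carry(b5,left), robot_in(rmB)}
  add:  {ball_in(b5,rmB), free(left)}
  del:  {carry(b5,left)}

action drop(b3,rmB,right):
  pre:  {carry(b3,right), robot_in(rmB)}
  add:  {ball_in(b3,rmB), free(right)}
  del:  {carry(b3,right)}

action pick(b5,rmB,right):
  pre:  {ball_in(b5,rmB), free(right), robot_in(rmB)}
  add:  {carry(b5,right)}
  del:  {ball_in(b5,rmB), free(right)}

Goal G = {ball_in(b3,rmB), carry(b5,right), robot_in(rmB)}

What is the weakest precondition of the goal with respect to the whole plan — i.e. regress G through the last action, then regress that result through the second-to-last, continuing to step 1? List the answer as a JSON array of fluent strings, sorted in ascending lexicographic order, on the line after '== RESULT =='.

Regress step by step:
  through step 3 (pick(b5,rmB,right)): drop {carry(b5,right)}, keep {ball_in(b3,rmB), robot_in(rmB)}, require {ball_in(b5,rmB), free(right), robot_in(rmB)}
    → {ball_in(b3,rmB), ball_in(b5,rmB), free(right), robot_in(rmB)}
  through step 2 (drop(b3,rmB,right)): drop {ball_in(b3,rmB), free(right)}, keep {ball_in(b5,rmB), robot_in(rmB)}, require {carry(b3,right), robot_in(rmB)}
    → {ball_in(b5,rmB), carry(b3,right), robot_in(rmB)}
  through step 1 (drop(b5,rmB,left)): drop {ball_in(b5,rmB)}, keep {carry(b3,right), robot_in(rmB)}, require {carry(b5,left), robot_in(rmB)}
    → {carry(b3,right), carry(b5,left), robot_in(rmB)}

== RESULT ==
["carry(b3,right)", "carry(b5,left)", "robot_in(rmB)"]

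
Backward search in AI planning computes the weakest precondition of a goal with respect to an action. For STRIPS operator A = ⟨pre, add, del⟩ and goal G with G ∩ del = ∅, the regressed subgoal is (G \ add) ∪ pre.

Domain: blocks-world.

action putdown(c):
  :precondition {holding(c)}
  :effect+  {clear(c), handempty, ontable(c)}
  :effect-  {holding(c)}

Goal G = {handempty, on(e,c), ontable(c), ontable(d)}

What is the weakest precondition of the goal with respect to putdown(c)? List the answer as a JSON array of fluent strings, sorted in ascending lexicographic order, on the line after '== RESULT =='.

Regress:
  G ∩ del = {}  (empty — regression defined)
  G \ add = {handempty, on(e,c), ontable(c), ontable(d)} \ {clear(c), handempty, ontable(c)} = {on(e,c), ontable(d)}
  ∪ pre   = {on(e,c), ontable(d)} ∪ {holding(c)}
          = {holding(c), on(e,c), ontable(d)}

== RESULT ==
["holding(c)", "on(e,c)", "ontable(d)"]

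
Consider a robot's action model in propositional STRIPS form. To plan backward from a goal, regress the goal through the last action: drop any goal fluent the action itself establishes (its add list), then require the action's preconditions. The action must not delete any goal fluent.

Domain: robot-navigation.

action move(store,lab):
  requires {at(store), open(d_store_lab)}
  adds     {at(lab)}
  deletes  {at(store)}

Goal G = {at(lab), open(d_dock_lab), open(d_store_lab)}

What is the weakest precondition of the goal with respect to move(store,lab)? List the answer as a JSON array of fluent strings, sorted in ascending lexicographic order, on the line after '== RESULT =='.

Compute (G \ add) ∪ pre:
  G ∩ del = {}  (empty — regression defined)
  G \ add = {at(lab), open(d_dock_lab), open(d_store_lab)} \ {at(lab)} = {open(d_dock_lab), open(d_store_lab)}
  ∪ pre   = {open(d_dock_lab), open(d_store_lab)} ∪ {at(store), open(d_store_lab)}
          = {at(store), open(d_dock_lab), open(d_store_lab)}

== RESULT ==
["at(store)", "open(d_dock_lab)", "open(d_store_lab)"]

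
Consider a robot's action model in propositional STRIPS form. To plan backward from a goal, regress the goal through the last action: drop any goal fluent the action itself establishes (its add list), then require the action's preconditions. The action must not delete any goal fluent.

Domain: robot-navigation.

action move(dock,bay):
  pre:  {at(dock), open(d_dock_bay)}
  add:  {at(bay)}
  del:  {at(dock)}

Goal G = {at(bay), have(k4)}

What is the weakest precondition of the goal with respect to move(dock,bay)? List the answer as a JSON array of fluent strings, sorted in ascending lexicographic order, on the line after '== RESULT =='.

Regress:
  G ∩ del = {}  (empty — regression defined)
  G \ add = {at(bay), have(k4)} \ {at(bay)} = {have(k4)}
  ∪ pre   = {have(k4)} ∪ {at(dock), open(d_dock_bay)}
          = {at(dock), have(k4), open(d_dock_bay)}

== RESULT ==
["at(dock)", "have(k4)", "open(d_dock_bay)"]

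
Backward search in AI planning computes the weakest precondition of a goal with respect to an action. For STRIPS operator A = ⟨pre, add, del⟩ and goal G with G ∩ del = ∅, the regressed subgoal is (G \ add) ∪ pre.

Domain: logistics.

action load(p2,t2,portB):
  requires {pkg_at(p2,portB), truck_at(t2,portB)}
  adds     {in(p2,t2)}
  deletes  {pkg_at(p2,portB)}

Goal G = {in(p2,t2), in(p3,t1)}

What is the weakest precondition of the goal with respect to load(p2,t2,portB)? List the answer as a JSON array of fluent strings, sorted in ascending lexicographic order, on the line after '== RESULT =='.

Compute (G \ add) ∪ pre:
  G ∩ del = {}  (empty — regression defined)
  G \ add = {in(p2,t2), in(p3,t1)} \ {in(p2,t2)} = {in(p3,t1)}
  ∪ pre   = {in(p3,t1)} ∪ {pkg_at(p2,portB), truck_at(t2,portB)}
          = {in(p3,t1), pkg_at(p2,portB), truck_at(t2,portB)}

== RESULT ==
["in(p3,t1)", "pkg_at(p2,portB)", "truck_at(t2,portB)"]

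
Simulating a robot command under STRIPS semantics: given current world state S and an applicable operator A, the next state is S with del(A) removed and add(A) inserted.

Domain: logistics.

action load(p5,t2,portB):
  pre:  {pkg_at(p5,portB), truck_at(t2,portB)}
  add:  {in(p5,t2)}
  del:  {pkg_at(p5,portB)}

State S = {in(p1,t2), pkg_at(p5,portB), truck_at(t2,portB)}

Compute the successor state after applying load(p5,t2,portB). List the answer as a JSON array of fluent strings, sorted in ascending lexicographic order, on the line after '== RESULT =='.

Compute (S \ del) ∪ add:
  pre ⊆ S: {pkg_at(p5,portB), truck_at(t2,portB)} ⊆ S  — applicable
  S \ del = {in(p1,t2), truck_at(t2,portB)}
  ∪ add   = {in(p1,t2), in(p5,t2), truck_at(t2,portB)}

== RESULT ==
["in(p1,t2)", "in(p5,t2)", "truck_at(t2,portB)"]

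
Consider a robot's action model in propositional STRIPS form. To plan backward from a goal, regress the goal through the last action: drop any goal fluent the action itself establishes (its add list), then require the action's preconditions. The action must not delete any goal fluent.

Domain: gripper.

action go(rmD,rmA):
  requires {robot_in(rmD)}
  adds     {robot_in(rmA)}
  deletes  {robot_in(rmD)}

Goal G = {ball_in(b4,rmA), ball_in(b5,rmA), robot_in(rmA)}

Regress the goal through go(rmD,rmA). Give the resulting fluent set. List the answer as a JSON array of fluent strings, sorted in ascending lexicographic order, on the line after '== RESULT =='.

Compute (G \ add) ∪ pre:
  G ∩ del = {}  (empty — regression defined)
  G \ add = {ball_in(b4,rmA), ball_in(b5,rmA), robot_in(rmA)} \ {robot_in(rmA)} = {ball_in(b4,rmA), ball_in(b5,rmA)}
  ∪ pre   = {ball_in(b4,rmA), ball_in(b5,rmA)} ∪ {robot_in(rmD)}
          = {ball_in(b4,rmA), ball_in(b5,rmA), robot_in(rmD)}

== RESULT ==
["ball_in(b4,rmA)", "ball_in(b5,rmA)", "robot_in(rmD)"]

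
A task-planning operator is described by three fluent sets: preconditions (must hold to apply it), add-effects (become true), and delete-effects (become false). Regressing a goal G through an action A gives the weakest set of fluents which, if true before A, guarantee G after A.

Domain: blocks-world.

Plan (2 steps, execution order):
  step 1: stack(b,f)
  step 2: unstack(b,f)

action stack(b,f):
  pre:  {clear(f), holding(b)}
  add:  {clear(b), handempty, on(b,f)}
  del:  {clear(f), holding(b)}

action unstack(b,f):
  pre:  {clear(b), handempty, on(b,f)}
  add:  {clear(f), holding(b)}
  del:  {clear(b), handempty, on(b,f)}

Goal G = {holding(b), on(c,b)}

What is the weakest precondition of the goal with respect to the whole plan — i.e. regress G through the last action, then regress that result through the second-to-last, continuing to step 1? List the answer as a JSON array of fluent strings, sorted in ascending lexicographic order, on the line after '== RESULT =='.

Regress step by step:
  through step 2 (unstack(b,f)): drop {holding(b)}, keep {on(c,b)}, require {clear(b), handempty, on(b,f)}
    → {clear(b), handempty, on(b,f), on(c,b)}
  through step 1 (stack(b,f)): drop {clear(b), handempty, on(b,f)}, keep {on(c,b)}, require {clear(f), holding(b)}
    → {clear(f), holding(b), on(c,b)}

== RESULT ==
["clear(f)", "holding(b)", "on(c,b)"]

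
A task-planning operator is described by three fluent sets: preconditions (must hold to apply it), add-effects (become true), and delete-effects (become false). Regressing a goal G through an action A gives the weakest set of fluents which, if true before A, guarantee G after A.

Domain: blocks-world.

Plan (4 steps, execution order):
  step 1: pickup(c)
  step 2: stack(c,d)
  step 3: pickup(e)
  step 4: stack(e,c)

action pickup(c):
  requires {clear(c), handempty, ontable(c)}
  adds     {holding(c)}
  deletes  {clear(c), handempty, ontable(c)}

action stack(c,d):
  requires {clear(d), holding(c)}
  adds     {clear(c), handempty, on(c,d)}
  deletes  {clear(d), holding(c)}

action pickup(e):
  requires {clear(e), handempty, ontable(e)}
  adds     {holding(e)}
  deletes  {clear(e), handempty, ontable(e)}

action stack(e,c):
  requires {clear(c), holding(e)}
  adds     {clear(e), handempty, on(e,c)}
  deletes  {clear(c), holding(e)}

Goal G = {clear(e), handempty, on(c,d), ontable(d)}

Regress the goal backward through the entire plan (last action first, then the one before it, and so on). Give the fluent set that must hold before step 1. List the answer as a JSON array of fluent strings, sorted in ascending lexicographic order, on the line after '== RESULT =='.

Regress step by step:
  through step 4 (stack(e,c)): drop {clear(e), handempty}, keep {on(c,d), ontable(d)}, require {clear(c), holding(e)}
    → {clear(c), holding(e), on(c,d), ontable(d)}
  through step 3 (pickup(e)): drop {holding(e)}, keep {clear(c), on(c,d), ontable(d)}, require {clear(e), handempty, ontable(e)}
    → {clear(c), clear(e), handempty, on(c,d), ontable(d), ontable(e)}
  through step 2 (stack(c,d)): drop {clear(c), handempty, on(c,d)}, keep {clear(e), ontable(d), ontable(e)}, require {clear(d), holding(c)}
    → {clear(d), clear(e), holding(c), ontable(d), ontable(e)}
  through step 1 (pickup(c)): drop {holding(c)}, keep {clear(d), clear(e), ontable(d), ontable(e)}, require {clear(c), handempty, ontable(c)}
    → {clear(c), clear(d), clear(e), handempty, ontable(c), ontable(d), ontable(e)}

== RESULT ==
["clear(c)", "clear(d)", "clear(e)", "handempty", "ontable(c)", "ontable(d)", "ontable(e)"]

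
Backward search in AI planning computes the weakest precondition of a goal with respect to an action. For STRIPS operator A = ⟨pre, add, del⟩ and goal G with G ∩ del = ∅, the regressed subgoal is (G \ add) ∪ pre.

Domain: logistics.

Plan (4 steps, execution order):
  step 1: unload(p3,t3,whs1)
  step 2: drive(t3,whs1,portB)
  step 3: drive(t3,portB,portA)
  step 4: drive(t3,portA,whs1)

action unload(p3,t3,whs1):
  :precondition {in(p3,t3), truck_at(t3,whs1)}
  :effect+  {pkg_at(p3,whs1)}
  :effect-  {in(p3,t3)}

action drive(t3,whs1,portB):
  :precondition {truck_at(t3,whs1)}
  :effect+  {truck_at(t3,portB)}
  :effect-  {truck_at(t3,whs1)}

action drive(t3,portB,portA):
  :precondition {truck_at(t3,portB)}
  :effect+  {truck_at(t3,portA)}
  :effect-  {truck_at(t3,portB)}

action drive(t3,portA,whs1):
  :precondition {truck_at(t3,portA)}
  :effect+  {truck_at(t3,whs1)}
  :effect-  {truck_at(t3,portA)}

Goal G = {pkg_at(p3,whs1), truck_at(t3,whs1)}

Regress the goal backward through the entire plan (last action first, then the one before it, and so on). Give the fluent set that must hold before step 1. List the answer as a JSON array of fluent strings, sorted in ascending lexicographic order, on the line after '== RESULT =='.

Regress step by step:
  through step 4 (drive(t3,portA,whs1)): drop {truck_at(t3,whs1)}, keep {pkg_at(p3,whs1)}, require {truck_at(t3,portA)}
    → {pkg_at(p3,whs1), truck_at(t3,portA)}
  through step 3 (drive(t3,portB,portA)): drop {truck_at(t3,portA)}, keep {pkg_at(p3,whs1)}, require {truck_at(t3,portB)}
    → {pkg_at(p3,whs1), truck_at(t3,portB)}
  through step 2 (drive(t3,whs1,portB)): drop {truck_at(t3,portB)}, keep {pkg_at(p3,whs1)}, require {truck_at(t3,whs1)}
    → {pkg_at(p3,whs1), truck_at(t3,whs1)}
  through step 1 (unload(p3,t3,whs1)): drop {pkg_at(p3,whs1)}, keep {truck_at(t3,whs1)}, require {in(p3,t3), truck_at(t3,whs1)}
    → {in(p3,t3), truck_at(t3,whs1)}

== RESULT ==
["in(p3,t3)", "truck_at(t3,whs1)"]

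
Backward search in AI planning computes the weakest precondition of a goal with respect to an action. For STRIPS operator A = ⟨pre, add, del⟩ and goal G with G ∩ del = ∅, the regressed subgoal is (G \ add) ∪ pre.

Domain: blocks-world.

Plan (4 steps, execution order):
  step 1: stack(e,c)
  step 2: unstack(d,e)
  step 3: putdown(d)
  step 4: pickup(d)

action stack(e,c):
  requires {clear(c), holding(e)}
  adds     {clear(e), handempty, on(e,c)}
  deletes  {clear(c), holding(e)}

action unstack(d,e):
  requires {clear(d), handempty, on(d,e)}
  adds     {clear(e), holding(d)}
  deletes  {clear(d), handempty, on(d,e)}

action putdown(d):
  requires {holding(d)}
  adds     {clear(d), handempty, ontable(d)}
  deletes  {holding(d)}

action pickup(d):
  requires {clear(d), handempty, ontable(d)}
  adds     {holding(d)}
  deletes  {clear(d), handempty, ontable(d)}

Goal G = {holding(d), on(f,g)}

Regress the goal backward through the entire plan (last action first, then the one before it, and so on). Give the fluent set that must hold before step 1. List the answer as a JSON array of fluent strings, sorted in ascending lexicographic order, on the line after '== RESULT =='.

Work backward from the goal:
  through step 4 (pickup(d)): drop {holding(d)}, keep {on(f,g)}, require {clear(d), handempty, ontable(d)}
    → {clear(d), handempty, on(f,g), ontable(d)}
  through step 3 (putdown(d)): drop {clear(d), handempty, ontable(d)}, keep {on(f,g)}, require {holding(d)}
    → {holding(d), on(f,g)}
  through step 2 (unstack(d,e)): drop {holding(d)}, keep {on(f,g)}, require {clear(d), handempty, on(d,e)}
    → {clear(d), handempty, on(d,e), on(f,g)}
  through step 1 (stack(e,c)): drop {handempty}, keep {clear(d), on(d,e), on(f,g)}, require {clear(c), holding(e)}
    → {clear(c), clear(d), holding(e), on(d,e), on(f,g)}

== RESULT ==
["clear(c)", "clear(d)", "holding(e)", "on(d,e)", "on(f,g)"]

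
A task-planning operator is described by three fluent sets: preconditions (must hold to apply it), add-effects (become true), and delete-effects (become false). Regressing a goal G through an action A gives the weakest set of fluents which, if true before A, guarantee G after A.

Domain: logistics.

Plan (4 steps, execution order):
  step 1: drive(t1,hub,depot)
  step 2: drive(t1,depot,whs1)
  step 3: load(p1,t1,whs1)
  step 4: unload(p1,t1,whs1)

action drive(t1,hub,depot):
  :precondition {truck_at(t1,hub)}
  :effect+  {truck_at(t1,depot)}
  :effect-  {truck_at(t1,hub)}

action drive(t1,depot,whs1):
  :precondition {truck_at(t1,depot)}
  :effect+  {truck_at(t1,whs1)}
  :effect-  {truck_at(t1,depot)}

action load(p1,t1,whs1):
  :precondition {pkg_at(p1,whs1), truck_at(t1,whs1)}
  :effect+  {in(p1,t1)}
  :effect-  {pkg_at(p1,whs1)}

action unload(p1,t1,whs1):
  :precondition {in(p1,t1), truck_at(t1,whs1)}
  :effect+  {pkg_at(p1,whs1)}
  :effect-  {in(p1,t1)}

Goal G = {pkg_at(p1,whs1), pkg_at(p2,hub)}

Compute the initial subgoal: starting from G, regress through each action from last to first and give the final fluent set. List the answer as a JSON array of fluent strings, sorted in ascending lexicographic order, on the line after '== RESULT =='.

Regress step by step:
  through step 4 (unload(p1,t1,whs1)): drop {pkg_at(p1,whs1)}, keep {pkg_at(p2,hub)}, require {in(p1,t1), truck_at(t1,whs1)}
    → {in(p1,t1), pkg_at(p2,hub), truck_at(t1,whs1)}
  through step 3 (load(p1,t1,whs1)): drop {in(p1,t1)}, keep {pkg_at(p2,hub), truck_at(t1,whs1)}, require {pkg_at(p1,whs1), truck_at(t1,whs1)}
    → {pkg_at(p1,whs1), pkg_at(p2,hub), truck_at(t1,whs1)}
  through step 2 (drive(t1,depot,whs1)): drop {truck_at(t1,whs1)}, keep {pkg_at(p1,whs1), pkg_at(p2,hub)}, require {truck_at(t1,depot)}
    → {pkg_at(p1,whs1), pkg_at(p2,hub), truck_at(t1,depot)}
  through step 1 (drive(t1,hub,depot)): drop {truck_at(t1,depot)}, keep {pkg_at(p1,whs1), pkg_at(p2,hub)}, require {truck_at(t1,hub)}
    → {pkg_at(p1,whs1), pkg_at(p2,hub), truck_at(t1,hub)}

== RESULT ==
["pkg_at(p1,whs1)", "pkg_at(p2,hub)", "truck_at(t1,hub)"]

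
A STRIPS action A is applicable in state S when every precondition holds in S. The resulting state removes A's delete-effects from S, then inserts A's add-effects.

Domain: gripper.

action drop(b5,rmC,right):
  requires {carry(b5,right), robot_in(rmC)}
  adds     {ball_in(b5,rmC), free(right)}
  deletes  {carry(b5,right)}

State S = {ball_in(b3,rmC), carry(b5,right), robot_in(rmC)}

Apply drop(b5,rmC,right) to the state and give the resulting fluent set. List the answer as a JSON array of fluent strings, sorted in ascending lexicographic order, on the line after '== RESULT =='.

Compute (S \ del) ∪ add:
  pre ⊆ S: {carry(b5,right), robot_in(rmC)} ⊆ S  — applicable
  S \ del = {ball_in(b3,rmC), robot_in(rmC)}
  ∪ add   = {ball_in(b3,rmC), ball_in(b5,rmC), free(right), robot_in(rmC)}

== RESULT ==
["ball_in(b3,rmC)", "ball_in(b5,rmC)", "free(right)", "robot_in(rmC)"]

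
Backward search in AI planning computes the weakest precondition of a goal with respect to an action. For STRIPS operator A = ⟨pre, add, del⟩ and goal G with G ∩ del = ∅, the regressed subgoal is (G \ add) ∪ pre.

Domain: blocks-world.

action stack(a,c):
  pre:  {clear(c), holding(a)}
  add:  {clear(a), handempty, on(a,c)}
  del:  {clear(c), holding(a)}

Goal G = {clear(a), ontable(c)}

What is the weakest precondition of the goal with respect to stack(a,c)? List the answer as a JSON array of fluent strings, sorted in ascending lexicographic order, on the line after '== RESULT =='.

Compute (G \ add) ∪ pre:
  G ∩ del = {}  (empty — regression defined)
  G \ add = {clear(a), ontable(c)} \ {clear(a), handempty, on(a,c)} = {ontable(c)}
  ∪ pre   = {ontable(c)} ∪ {clear(c), holding(a)}
          = {clear(c), holding(a), ontable(c)}

== RESULT ==
["clear(c)", "holding(a)", "ontable(c)"]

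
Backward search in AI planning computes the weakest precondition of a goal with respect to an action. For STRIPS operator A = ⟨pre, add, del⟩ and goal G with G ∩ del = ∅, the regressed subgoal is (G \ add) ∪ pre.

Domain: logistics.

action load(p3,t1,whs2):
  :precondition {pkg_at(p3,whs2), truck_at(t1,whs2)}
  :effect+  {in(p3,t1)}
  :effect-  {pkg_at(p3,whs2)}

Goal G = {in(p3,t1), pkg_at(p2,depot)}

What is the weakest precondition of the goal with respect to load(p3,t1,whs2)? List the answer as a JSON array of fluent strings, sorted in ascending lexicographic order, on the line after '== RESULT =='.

Compute (G \ add) ∪ pre:
  G ∩ del = {}  (empty — regression defined)
  G \ add = {in(p3,t1), pkg_at(p2,depot)} \ {in(p3,t1)} = {pkg_at(p2,depot)}
  ∪ pre   = {pkg_at(p2,depot)} ∪ {pkg_at(p3,whs2), truck_at(t1,whs2)}
          = {pkg_at(p2,depot), pkg_at(p3,whs2), truck_at(t1,whs2)}

== RESULT ==
["pkg_at(p2,depot)", "pkg_at(p3,whs2)", "truck_at(t1,whs2)"]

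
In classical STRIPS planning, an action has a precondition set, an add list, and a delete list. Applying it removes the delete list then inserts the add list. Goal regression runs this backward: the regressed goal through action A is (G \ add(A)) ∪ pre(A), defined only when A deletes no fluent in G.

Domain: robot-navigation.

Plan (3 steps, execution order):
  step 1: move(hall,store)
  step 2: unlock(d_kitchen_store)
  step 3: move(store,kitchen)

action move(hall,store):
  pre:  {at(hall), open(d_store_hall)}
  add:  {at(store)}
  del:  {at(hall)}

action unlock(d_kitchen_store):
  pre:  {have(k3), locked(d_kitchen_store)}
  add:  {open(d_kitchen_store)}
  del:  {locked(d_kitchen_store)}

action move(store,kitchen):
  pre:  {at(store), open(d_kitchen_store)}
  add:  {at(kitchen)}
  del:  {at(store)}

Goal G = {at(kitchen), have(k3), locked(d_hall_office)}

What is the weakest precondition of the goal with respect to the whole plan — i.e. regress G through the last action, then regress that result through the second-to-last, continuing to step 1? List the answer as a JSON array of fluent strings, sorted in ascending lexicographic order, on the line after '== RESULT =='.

Work backward from the goal:
  through step 3 (move(store,kitchen)): drop {at(kitchen)}, keep {have(k3), locked(d_hall_office)}, require {at(store), open(d_kitchen_store)}
    → {at(store), have(k3), locked(d_hall_office), open(d_kitchen_store)}
  through step 2 (unlock(d_kitchen_store)): drop {open(d_kitchen_store)}, keep {at(store), have(k3), locked(d_hall_office)}, require {have(k3), locked(d_kitchen_store)}
    → {at(store), have(k3), locked(d_hall_office), locked(d_kitchen_store)}
  through step 1 (move(hall,store)): drop {at(store)}, keep {have(k3), locked(d_hall_office), locked(d_kitchen_store)}, require {at(hall), open(d_store_hall)}
    → {at(hall), have(k3), locked(d_hall_office), locked(d_kitchen_store), open(d_store_hall)}

== RESULT ==
["at(hall)", "have(k3)", "locked(d_hall_office)", "locked(d_kitchen_store)", "open(d_store_hall)"]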